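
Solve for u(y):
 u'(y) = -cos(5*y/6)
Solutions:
 u(y) = C1 - 6*sin(5*y/6)/5


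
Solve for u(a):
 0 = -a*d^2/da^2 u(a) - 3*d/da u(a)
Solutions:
 u(a) = C1 + C2/a^2


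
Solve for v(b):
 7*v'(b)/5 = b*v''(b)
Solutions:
 v(b) = C1 + C2*b^(12/5)


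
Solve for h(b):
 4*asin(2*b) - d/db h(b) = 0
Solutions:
 h(b) = C1 + 4*b*asin(2*b) + 2*sqrt(1 - 4*b^2)


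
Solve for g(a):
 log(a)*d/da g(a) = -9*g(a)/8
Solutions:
 g(a) = C1*exp(-9*li(a)/8)


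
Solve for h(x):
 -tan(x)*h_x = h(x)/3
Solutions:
 h(x) = C1/sin(x)^(1/3)


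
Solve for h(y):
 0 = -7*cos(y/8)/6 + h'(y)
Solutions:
 h(y) = C1 + 28*sin(y/8)/3


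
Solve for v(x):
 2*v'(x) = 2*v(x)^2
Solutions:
 v(x) = -1/(C1 + x)


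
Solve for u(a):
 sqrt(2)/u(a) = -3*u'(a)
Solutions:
 u(a) = -sqrt(C1 - 6*sqrt(2)*a)/3
 u(a) = sqrt(C1 - 6*sqrt(2)*a)/3


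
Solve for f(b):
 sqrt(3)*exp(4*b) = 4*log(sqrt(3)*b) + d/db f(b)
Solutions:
 f(b) = C1 - 4*b*log(b) + 2*b*(2 - log(3)) + sqrt(3)*exp(4*b)/4


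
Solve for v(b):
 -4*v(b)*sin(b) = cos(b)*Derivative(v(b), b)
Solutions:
 v(b) = C1*cos(b)^4


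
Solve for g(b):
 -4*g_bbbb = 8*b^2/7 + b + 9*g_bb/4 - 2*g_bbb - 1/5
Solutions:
 g(b) = C1 + C2*b - 8*b^4/189 - 382*b^3/1701 + 8894*b^2/25515 + (C3*sin(sqrt(2)*b/2) + C4*cos(sqrt(2)*b/2))*exp(b/4)


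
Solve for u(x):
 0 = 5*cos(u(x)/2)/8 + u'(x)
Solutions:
 5*x/8 - log(sin(u(x)/2) - 1) + log(sin(u(x)/2) + 1) = C1


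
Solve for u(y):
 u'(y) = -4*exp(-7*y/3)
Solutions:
 u(y) = C1 + 12*exp(-7*y/3)/7


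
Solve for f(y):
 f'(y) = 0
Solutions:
 f(y) = C1


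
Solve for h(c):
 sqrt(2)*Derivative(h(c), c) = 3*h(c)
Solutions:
 h(c) = C1*exp(3*sqrt(2)*c/2)


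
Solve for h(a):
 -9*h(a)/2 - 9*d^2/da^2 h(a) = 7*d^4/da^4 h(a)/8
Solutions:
 h(a) = C1*sin(sqrt(42)*a*sqrt(6 - sqrt(29))/7) + C2*sin(sqrt(42)*a*sqrt(sqrt(29) + 6)/7) + C3*cos(sqrt(42)*a*sqrt(6 - sqrt(29))/7) + C4*cos(sqrt(42)*a*sqrt(sqrt(29) + 6)/7)


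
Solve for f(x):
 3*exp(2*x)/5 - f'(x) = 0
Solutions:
 f(x) = C1 + 3*exp(2*x)/10


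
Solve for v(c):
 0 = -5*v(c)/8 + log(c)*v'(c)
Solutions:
 v(c) = C1*exp(5*li(c)/8)


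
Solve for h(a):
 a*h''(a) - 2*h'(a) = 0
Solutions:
 h(a) = C1 + C2*a^3


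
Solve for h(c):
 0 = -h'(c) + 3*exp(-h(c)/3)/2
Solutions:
 h(c) = 3*log(C1 + c/2)


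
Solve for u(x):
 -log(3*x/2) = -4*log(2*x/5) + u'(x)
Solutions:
 u(x) = C1 + 3*x*log(x) + x*log(32/1875) - 3*x


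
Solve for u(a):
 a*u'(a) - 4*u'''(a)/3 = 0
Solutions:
 u(a) = C1 + Integral(C2*airyai(6^(1/3)*a/2) + C3*airybi(6^(1/3)*a/2), a)


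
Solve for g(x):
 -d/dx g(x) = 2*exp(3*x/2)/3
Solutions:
 g(x) = C1 - 4*exp(3*x/2)/9


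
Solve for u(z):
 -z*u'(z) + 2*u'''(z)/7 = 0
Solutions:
 u(z) = C1 + Integral(C2*airyai(2^(2/3)*7^(1/3)*z/2) + C3*airybi(2^(2/3)*7^(1/3)*z/2), z)


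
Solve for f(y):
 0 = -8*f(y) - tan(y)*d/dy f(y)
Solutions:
 f(y) = C1/sin(y)^8


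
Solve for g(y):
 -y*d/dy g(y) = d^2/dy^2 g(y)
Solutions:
 g(y) = C1 + C2*erf(sqrt(2)*y/2)


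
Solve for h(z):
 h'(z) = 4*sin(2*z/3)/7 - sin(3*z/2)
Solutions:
 h(z) = C1 - 6*cos(2*z/3)/7 + 2*cos(3*z/2)/3


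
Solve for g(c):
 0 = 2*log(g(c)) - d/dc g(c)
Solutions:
 li(g(c)) = C1 + 2*c


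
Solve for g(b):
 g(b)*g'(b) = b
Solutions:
 g(b) = -sqrt(C1 + b^2)
 g(b) = sqrt(C1 + b^2)


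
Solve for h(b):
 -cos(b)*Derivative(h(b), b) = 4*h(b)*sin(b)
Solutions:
 h(b) = C1*cos(b)^4


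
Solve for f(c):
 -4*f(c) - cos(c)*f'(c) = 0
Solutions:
 f(c) = C1*(sin(c)^2 - 2*sin(c) + 1)/(sin(c)^2 + 2*sin(c) + 1)


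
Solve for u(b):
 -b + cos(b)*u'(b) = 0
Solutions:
 u(b) = C1 + Integral(b/cos(b), b)


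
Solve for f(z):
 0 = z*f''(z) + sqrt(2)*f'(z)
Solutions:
 f(z) = C1 + C2*z^(1 - sqrt(2))


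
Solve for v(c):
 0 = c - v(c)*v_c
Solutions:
 v(c) = -sqrt(C1 + c^2)
 v(c) = sqrt(C1 + c^2)


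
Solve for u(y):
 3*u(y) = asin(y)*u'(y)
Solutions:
 u(y) = C1*exp(3*Integral(1/asin(y), y))


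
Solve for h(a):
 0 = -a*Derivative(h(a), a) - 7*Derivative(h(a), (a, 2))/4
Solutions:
 h(a) = C1 + C2*erf(sqrt(14)*a/7)


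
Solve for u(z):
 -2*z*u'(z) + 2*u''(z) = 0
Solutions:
 u(z) = C1 + C2*erfi(sqrt(2)*z/2)


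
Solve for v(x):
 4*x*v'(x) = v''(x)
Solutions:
 v(x) = C1 + C2*erfi(sqrt(2)*x)


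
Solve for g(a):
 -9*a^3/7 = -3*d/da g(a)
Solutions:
 g(a) = C1 + 3*a^4/28


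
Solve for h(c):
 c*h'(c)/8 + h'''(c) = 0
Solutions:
 h(c) = C1 + Integral(C2*airyai(-c/2) + C3*airybi(-c/2), c)


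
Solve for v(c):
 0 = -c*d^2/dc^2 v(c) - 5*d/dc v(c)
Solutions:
 v(c) = C1 + C2/c^4


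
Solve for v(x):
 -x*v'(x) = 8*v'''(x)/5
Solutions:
 v(x) = C1 + Integral(C2*airyai(-5^(1/3)*x/2) + C3*airybi(-5^(1/3)*x/2), x)


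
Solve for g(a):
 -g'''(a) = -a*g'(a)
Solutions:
 g(a) = C1 + Integral(C2*airyai(a) + C3*airybi(a), a)


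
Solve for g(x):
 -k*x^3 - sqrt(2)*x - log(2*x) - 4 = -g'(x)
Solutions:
 g(x) = C1 + k*x^4/4 + sqrt(2)*x^2/2 + x*log(x) + x*log(2) + 3*x


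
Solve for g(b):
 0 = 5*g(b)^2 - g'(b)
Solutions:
 g(b) = -1/(C1 + 5*b)


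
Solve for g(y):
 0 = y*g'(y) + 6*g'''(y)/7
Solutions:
 g(y) = C1 + Integral(C2*airyai(-6^(2/3)*7^(1/3)*y/6) + C3*airybi(-6^(2/3)*7^(1/3)*y/6), y)


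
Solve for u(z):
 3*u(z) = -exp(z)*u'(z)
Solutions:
 u(z) = C1*exp(3*exp(-z))


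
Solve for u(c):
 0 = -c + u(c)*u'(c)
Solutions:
 u(c) = -sqrt(C1 + c^2)
 u(c) = sqrt(C1 + c^2)


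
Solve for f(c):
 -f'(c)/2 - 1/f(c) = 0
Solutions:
 f(c) = -sqrt(C1 - 4*c)
 f(c) = sqrt(C1 - 4*c)


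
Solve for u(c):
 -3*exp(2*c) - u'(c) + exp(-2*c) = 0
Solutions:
 u(c) = C1 - 3*exp(2*c)/2 - exp(-2*c)/2


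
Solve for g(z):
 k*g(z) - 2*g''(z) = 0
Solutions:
 g(z) = C1*exp(-sqrt(2)*sqrt(k)*z/2) + C2*exp(sqrt(2)*sqrt(k)*z/2)


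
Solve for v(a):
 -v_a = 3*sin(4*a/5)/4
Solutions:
 v(a) = C1 + 15*cos(4*a/5)/16


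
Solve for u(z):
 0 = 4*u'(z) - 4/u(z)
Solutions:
 u(z) = -sqrt(C1 + 2*z)
 u(z) = sqrt(C1 + 2*z)


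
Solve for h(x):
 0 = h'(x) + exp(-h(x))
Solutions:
 h(x) = log(C1 - x)


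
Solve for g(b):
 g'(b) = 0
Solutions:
 g(b) = C1


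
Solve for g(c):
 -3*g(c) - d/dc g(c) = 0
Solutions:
 g(c) = C1*exp(-3*c)


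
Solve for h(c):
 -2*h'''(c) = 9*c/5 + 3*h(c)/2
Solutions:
 h(c) = C3*exp(-6^(1/3)*c/2) - 6*c/5 + (C1*sin(2^(1/3)*3^(5/6)*c/4) + C2*cos(2^(1/3)*3^(5/6)*c/4))*exp(6^(1/3)*c/4)


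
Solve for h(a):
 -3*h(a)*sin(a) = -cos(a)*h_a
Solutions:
 h(a) = C1/cos(a)^3


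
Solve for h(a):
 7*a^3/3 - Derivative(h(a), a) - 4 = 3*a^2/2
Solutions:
 h(a) = C1 + 7*a^4/12 - a^3/2 - 4*a


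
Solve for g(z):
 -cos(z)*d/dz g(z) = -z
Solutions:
 g(z) = C1 + Integral(z/cos(z), z)


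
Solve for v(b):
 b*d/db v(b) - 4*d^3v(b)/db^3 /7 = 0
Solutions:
 v(b) = C1 + Integral(C2*airyai(14^(1/3)*b/2) + C3*airybi(14^(1/3)*b/2), b)


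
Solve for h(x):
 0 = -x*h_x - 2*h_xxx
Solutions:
 h(x) = C1 + Integral(C2*airyai(-2^(2/3)*x/2) + C3*airybi(-2^(2/3)*x/2), x)


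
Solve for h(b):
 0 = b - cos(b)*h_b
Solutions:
 h(b) = C1 + Integral(b/cos(b), b)


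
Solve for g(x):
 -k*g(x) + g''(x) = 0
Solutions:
 g(x) = C1*exp(-sqrt(k)*x) + C2*exp(sqrt(k)*x)


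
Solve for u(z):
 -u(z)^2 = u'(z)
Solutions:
 u(z) = 1/(C1 + z)


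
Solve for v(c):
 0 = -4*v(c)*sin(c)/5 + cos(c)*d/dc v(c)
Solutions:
 v(c) = C1/cos(c)^(4/5)


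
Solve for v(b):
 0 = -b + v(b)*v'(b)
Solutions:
 v(b) = -sqrt(C1 + b^2)
 v(b) = sqrt(C1 + b^2)


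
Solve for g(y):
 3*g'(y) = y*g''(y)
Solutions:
 g(y) = C1 + C2*y^4


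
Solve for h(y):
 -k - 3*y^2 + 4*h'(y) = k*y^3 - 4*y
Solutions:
 h(y) = C1 + k*y^4/16 + k*y/4 + y^3/4 - y^2/2


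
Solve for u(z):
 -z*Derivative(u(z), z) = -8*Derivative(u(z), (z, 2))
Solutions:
 u(z) = C1 + C2*erfi(z/4)


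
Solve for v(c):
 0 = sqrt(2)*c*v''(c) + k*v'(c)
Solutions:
 v(c) = C1 + c^(-sqrt(2)*re(k)/2 + 1)*(C2*sin(sqrt(2)*log(c)*Abs(im(k))/2) + C3*cos(sqrt(2)*log(c)*im(k)/2))


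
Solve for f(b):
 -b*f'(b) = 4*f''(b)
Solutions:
 f(b) = C1 + C2*erf(sqrt(2)*b/4)


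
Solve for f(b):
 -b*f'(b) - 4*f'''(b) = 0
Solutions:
 f(b) = C1 + Integral(C2*airyai(-2^(1/3)*b/2) + C3*airybi(-2^(1/3)*b/2), b)


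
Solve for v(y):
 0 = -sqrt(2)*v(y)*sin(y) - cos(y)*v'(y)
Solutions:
 v(y) = C1*cos(y)^(sqrt(2))


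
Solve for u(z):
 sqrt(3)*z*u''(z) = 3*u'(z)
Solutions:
 u(z) = C1 + C2*z^(1 + sqrt(3))


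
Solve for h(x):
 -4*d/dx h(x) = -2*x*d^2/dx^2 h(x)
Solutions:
 h(x) = C1 + C2*x^3


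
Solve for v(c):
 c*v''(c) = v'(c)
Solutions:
 v(c) = C1 + C2*c^2


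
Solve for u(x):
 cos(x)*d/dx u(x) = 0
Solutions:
 u(x) = C1


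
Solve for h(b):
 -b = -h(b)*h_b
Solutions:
 h(b) = -sqrt(C1 + b^2)
 h(b) = sqrt(C1 + b^2)


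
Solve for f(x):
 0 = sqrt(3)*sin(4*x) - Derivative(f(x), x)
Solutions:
 f(x) = C1 - sqrt(3)*cos(4*x)/4


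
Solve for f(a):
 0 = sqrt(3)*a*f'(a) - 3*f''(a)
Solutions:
 f(a) = C1 + C2*erfi(sqrt(2)*3^(3/4)*a/6)


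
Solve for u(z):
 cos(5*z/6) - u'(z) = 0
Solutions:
 u(z) = C1 + 6*sin(5*z/6)/5


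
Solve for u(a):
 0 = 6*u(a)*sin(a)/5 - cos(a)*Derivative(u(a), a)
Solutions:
 u(a) = C1/cos(a)^(6/5)


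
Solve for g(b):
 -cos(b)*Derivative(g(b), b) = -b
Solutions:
 g(b) = C1 + Integral(b/cos(b), b)


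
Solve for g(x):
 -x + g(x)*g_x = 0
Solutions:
 g(x) = -sqrt(C1 + x^2)
 g(x) = sqrt(C1 + x^2)


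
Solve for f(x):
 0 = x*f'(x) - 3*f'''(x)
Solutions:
 f(x) = C1 + Integral(C2*airyai(3^(2/3)*x/3) + C3*airybi(3^(2/3)*x/3), x)


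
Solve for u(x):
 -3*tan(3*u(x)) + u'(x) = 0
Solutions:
 u(x) = -asin(C1*exp(9*x))/3 + pi/3
 u(x) = asin(C1*exp(9*x))/3


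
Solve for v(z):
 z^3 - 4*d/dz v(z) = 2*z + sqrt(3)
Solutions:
 v(z) = C1 + z^4/16 - z^2/4 - sqrt(3)*z/4


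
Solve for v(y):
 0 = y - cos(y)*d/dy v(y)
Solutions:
 v(y) = C1 + Integral(y/cos(y), y)


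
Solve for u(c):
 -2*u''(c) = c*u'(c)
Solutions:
 u(c) = C1 + C2*erf(c/2)


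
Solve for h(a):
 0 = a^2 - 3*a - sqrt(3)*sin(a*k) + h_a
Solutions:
 h(a) = C1 - a^3/3 + 3*a^2/2 - sqrt(3)*cos(a*k)/k


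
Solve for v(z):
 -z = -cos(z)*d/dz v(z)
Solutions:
 v(z) = C1 + Integral(z/cos(z), z)


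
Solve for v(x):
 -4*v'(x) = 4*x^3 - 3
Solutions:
 v(x) = C1 - x^4/4 + 3*x/4


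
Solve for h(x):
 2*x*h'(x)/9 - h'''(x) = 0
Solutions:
 h(x) = C1 + Integral(C2*airyai(6^(1/3)*x/3) + C3*airybi(6^(1/3)*x/3), x)


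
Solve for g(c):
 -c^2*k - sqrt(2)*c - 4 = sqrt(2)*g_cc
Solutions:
 g(c) = C1 + C2*c - sqrt(2)*c^4*k/24 - c^3/6 - sqrt(2)*c^2


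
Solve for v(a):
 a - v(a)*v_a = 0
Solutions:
 v(a) = -sqrt(C1 + a^2)
 v(a) = sqrt(C1 + a^2)


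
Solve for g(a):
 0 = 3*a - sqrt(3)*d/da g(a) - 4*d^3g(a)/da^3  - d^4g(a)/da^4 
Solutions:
 g(a) = C1 + C2*exp(a*(-8 + 16/(27*sqrt(3)/2 + sqrt(-16384 + (27*sqrt(3) + 128)^2)/2 + 64)^(1/3) + (27*sqrt(3)/2 + sqrt(-16384 + (27*sqrt(3) + 128)^2)/2 + 64)^(1/3))/6)*sin(sqrt(3)*a*(-(27*sqrt(3)/2 + sqrt(-16384 + (27*sqrt(3) + 128)^2)/2 + 64)^(1/3) + 16/(27*sqrt(3)/2 + sqrt(-16384 + (27*sqrt(3) + 128)^2)/2 + 64)^(1/3))/6) + C3*exp(a*(-8 + 16/(27*sqrt(3)/2 + sqrt(-16384 + (27*sqrt(3) + 128)^2)/2 + 64)^(1/3) + (27*sqrt(3)/2 + sqrt(-16384 + (27*sqrt(3) + 128)^2)/2 + 64)^(1/3))/6)*cos(sqrt(3)*a*(-(27*sqrt(3)/2 + sqrt(-16384 + (27*sqrt(3) + 128)^2)/2 + 64)^(1/3) + 16/(27*sqrt(3)/2 + sqrt(-16384 + (27*sqrt(3) + 128)^2)/2 + 64)^(1/3))/6) + C4*exp(-a*(16/(27*sqrt(3)/2 + sqrt(-16384 + (27*sqrt(3) + 128)^2)/2 + 64)^(1/3) + 4 + (27*sqrt(3)/2 + sqrt(-16384 + (27*sqrt(3) + 128)^2)/2 + 64)^(1/3))/3) + sqrt(3)*a^2/2


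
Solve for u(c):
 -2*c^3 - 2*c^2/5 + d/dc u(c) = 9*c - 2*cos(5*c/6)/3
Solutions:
 u(c) = C1 + c^4/2 + 2*c^3/15 + 9*c^2/2 - 4*sin(5*c/6)/5


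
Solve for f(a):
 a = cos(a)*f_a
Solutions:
 f(a) = C1 + Integral(a/cos(a), a)


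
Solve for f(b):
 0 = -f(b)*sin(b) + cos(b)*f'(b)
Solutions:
 f(b) = C1/cos(b)


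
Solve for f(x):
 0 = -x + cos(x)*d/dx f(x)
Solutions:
 f(x) = C1 + Integral(x/cos(x), x)


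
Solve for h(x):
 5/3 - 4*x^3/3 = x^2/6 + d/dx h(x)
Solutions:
 h(x) = C1 - x^4/3 - x^3/18 + 5*x/3


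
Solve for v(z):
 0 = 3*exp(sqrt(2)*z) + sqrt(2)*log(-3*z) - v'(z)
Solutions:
 v(z) = C1 + sqrt(2)*z*log(-z) + sqrt(2)*z*(-1 + log(3)) + 3*sqrt(2)*exp(sqrt(2)*z)/2


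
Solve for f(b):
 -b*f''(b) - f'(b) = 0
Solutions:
 f(b) = C1 + C2*log(b)


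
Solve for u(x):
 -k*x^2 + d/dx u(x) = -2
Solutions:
 u(x) = C1 + k*x^3/3 - 2*x


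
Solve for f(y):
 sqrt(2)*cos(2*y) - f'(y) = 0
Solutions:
 f(y) = C1 + sqrt(2)*sin(2*y)/2


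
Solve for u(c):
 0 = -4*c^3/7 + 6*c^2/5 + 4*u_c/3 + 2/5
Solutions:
 u(c) = C1 + 3*c^4/28 - 3*c^3/10 - 3*c/10


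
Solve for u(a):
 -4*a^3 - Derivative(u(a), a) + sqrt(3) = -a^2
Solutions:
 u(a) = C1 - a^4 + a^3/3 + sqrt(3)*a


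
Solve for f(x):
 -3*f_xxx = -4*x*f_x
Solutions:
 f(x) = C1 + Integral(C2*airyai(6^(2/3)*x/3) + C3*airybi(6^(2/3)*x/3), x)


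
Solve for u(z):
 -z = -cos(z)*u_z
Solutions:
 u(z) = C1 + Integral(z/cos(z), z)


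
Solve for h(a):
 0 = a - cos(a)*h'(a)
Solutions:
 h(a) = C1 + Integral(a/cos(a), a)


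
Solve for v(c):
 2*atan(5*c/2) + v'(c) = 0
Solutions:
 v(c) = C1 - 2*c*atan(5*c/2) + 2*log(25*c^2 + 4)/5


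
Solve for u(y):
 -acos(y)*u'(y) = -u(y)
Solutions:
 u(y) = C1*exp(Integral(1/acos(y), y))


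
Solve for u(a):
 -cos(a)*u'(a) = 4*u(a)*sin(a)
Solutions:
 u(a) = C1*cos(a)^4


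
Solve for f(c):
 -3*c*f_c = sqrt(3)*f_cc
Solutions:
 f(c) = C1 + C2*erf(sqrt(2)*3^(1/4)*c/2)


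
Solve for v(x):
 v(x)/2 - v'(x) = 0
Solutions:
 v(x) = C1*exp(x/2)


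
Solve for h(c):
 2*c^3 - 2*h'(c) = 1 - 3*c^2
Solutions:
 h(c) = C1 + c^4/4 + c^3/2 - c/2


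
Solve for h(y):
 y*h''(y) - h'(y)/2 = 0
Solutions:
 h(y) = C1 + C2*y^(3/2)


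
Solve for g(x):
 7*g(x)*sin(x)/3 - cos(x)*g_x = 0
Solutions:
 g(x) = C1/cos(x)^(7/3)


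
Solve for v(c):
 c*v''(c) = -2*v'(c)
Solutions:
 v(c) = C1 + C2/c


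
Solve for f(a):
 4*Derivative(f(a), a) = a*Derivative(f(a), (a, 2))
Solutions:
 f(a) = C1 + C2*a^5


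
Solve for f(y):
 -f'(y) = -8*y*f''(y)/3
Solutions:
 f(y) = C1 + C2*y^(11/8)


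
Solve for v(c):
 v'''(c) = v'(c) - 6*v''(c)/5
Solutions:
 v(c) = C1 + C2*exp(c*(-3 + sqrt(34))/5) + C3*exp(-c*(3 + sqrt(34))/5)


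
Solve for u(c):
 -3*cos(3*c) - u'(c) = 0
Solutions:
 u(c) = C1 - sin(3*c)


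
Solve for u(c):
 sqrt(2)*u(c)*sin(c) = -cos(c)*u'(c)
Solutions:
 u(c) = C1*cos(c)^(sqrt(2))


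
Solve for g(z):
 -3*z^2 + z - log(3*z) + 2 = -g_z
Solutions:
 g(z) = C1 + z^3 - z^2/2 + z*log(z) - 3*z + z*log(3)


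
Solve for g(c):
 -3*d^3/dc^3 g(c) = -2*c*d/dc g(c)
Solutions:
 g(c) = C1 + Integral(C2*airyai(2^(1/3)*3^(2/3)*c/3) + C3*airybi(2^(1/3)*3^(2/3)*c/3), c)


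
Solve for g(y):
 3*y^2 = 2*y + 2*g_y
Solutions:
 g(y) = C1 + y^3/2 - y^2/2


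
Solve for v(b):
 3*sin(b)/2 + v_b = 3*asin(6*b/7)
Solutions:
 v(b) = C1 + 3*b*asin(6*b/7) + sqrt(49 - 36*b^2)/2 + 3*cos(b)/2


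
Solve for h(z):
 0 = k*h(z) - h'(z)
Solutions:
 h(z) = C1*exp(k*z)


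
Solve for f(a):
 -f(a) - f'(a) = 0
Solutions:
 f(a) = C1*exp(-a)


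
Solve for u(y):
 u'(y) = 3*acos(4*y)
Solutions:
 u(y) = C1 + 3*y*acos(4*y) - 3*sqrt(1 - 16*y^2)/4


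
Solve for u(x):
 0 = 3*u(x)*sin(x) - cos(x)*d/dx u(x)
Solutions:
 u(x) = C1/cos(x)^3


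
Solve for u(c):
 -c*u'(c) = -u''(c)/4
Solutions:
 u(c) = C1 + C2*erfi(sqrt(2)*c)


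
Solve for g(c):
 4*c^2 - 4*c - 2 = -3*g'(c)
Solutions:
 g(c) = C1 - 4*c^3/9 + 2*c^2/3 + 2*c/3


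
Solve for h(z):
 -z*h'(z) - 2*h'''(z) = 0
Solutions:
 h(z) = C1 + Integral(C2*airyai(-2^(2/3)*z/2) + C3*airybi(-2^(2/3)*z/2), z)


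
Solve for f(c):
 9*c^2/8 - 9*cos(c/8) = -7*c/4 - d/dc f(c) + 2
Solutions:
 f(c) = C1 - 3*c^3/8 - 7*c^2/8 + 2*c + 72*sin(c/8)


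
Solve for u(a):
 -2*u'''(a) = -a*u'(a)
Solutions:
 u(a) = C1 + Integral(C2*airyai(2^(2/3)*a/2) + C3*airybi(2^(2/3)*a/2), a)


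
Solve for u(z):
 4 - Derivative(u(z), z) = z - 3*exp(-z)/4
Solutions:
 u(z) = C1 - z^2/2 + 4*z - 3*exp(-z)/4


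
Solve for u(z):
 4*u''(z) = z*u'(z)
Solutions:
 u(z) = C1 + C2*erfi(sqrt(2)*z/4)


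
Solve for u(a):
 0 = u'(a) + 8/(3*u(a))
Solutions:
 u(a) = -sqrt(C1 - 48*a)/3
 u(a) = sqrt(C1 - 48*a)/3


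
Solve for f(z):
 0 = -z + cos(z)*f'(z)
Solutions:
 f(z) = C1 + Integral(z/cos(z), z)


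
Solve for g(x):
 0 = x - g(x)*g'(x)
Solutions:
 g(x) = -sqrt(C1 + x^2)
 g(x) = sqrt(C1 + x^2)


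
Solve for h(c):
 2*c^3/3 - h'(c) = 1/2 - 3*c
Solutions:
 h(c) = C1 + c^4/6 + 3*c^2/2 - c/2


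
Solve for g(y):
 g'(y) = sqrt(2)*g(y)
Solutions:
 g(y) = C1*exp(sqrt(2)*y)


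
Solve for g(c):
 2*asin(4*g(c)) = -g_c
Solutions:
 Integral(1/asin(4*_y), (_y, g(c))) = C1 - 2*c


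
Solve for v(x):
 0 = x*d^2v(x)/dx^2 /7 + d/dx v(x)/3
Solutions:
 v(x) = C1 + C2/x^(4/3)


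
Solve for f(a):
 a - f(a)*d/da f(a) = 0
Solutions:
 f(a) = -sqrt(C1 + a^2)
 f(a) = sqrt(C1 + a^2)


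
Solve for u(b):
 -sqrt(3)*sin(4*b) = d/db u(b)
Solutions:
 u(b) = C1 + sqrt(3)*cos(4*b)/4


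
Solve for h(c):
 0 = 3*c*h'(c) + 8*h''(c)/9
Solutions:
 h(c) = C1 + C2*erf(3*sqrt(3)*c/4)


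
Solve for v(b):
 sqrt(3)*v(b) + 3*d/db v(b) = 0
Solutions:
 v(b) = C1*exp(-sqrt(3)*b/3)


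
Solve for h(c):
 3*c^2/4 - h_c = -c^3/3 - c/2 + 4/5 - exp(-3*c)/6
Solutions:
 h(c) = C1 + c^4/12 + c^3/4 + c^2/4 - 4*c/5 - exp(-3*c)/18


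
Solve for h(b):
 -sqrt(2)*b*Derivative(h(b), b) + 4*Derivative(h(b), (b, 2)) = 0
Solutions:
 h(b) = C1 + C2*erfi(2^(3/4)*b/4)


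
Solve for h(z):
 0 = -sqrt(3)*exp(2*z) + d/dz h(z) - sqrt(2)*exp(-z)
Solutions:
 h(z) = C1 + sqrt(3)*exp(2*z)/2 - sqrt(2)*exp(-z)


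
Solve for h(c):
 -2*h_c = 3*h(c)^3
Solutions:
 h(c) = -sqrt(-1/(C1 - 3*c))
 h(c) = sqrt(-1/(C1 - 3*c))


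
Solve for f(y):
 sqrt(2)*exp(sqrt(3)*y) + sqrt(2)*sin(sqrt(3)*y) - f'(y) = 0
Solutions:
 f(y) = C1 + sqrt(6)*exp(sqrt(3)*y)/3 - sqrt(6)*cos(sqrt(3)*y)/3


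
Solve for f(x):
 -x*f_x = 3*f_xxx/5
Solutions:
 f(x) = C1 + Integral(C2*airyai(-3^(2/3)*5^(1/3)*x/3) + C3*airybi(-3^(2/3)*5^(1/3)*x/3), x)


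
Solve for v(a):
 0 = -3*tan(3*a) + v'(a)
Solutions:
 v(a) = C1 - log(cos(3*a))


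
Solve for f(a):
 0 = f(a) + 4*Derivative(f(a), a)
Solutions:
 f(a) = C1*exp(-a/4)


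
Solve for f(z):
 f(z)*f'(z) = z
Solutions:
 f(z) = -sqrt(C1 + z^2)
 f(z) = sqrt(C1 + z^2)


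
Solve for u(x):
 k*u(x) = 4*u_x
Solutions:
 u(x) = C1*exp(k*x/4)


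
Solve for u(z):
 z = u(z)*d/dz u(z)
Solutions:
 u(z) = -sqrt(C1 + z^2)
 u(z) = sqrt(C1 + z^2)


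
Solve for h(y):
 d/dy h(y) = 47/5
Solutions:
 h(y) = C1 + 47*y/5


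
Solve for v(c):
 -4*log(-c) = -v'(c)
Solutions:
 v(c) = C1 + 4*c*log(-c) - 4*c


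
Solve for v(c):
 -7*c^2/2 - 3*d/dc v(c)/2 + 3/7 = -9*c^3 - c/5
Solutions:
 v(c) = C1 + 3*c^4/2 - 7*c^3/9 + c^2/15 + 2*c/7


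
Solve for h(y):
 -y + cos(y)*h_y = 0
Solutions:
 h(y) = C1 + Integral(y/cos(y), y)


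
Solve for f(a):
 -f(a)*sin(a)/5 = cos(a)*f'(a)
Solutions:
 f(a) = C1*cos(a)^(1/5)


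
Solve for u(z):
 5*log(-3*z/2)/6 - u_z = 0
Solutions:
 u(z) = C1 + 5*z*log(-z)/6 + 5*z*(-1 - log(2) + log(3))/6


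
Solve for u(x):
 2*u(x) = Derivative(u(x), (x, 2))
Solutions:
 u(x) = C1*exp(-sqrt(2)*x) + C2*exp(sqrt(2)*x)


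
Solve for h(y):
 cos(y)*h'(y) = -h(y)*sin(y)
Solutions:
 h(y) = C1*cos(y)


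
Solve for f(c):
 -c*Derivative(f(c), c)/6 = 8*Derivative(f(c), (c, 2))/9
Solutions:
 f(c) = C1 + C2*erf(sqrt(6)*c/8)


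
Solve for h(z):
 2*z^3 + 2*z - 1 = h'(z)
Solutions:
 h(z) = C1 + z^4/2 + z^2 - z


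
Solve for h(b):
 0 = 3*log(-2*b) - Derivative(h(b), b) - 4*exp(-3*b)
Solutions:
 h(b) = C1 + 3*b*log(-b) + 3*b*(-1 + log(2)) + 4*exp(-3*b)/3


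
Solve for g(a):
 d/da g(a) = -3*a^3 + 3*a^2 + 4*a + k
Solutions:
 g(a) = C1 - 3*a^4/4 + a^3 + 2*a^2 + a*k


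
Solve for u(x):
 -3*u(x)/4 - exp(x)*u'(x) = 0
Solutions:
 u(x) = C1*exp(3*exp(-x)/4)


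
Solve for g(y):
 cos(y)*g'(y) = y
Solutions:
 g(y) = C1 + Integral(y/cos(y), y)


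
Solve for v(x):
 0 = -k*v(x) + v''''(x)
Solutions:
 v(x) = C1*exp(-k^(1/4)*x) + C2*exp(k^(1/4)*x) + C3*exp(-I*k^(1/4)*x) + C4*exp(I*k^(1/4)*x)


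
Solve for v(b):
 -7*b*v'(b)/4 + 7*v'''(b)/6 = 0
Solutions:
 v(b) = C1 + Integral(C2*airyai(2^(2/3)*3^(1/3)*b/2) + C3*airybi(2^(2/3)*3^(1/3)*b/2), b)


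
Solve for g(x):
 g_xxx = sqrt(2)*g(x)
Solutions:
 g(x) = C3*exp(2^(1/6)*x) + (C1*sin(2^(1/6)*sqrt(3)*x/2) + C2*cos(2^(1/6)*sqrt(3)*x/2))*exp(-2^(1/6)*x/2)


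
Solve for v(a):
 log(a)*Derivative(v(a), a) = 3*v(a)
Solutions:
 v(a) = C1*exp(3*li(a))


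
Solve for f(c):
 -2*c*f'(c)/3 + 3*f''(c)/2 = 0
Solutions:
 f(c) = C1 + C2*erfi(sqrt(2)*c/3)


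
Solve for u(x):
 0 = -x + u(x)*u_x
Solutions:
 u(x) = -sqrt(C1 + x^2)
 u(x) = sqrt(C1 + x^2)


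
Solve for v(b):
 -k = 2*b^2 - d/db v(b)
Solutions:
 v(b) = C1 + 2*b^3/3 + b*k


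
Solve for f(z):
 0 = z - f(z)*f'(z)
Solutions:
 f(z) = -sqrt(C1 + z^2)
 f(z) = sqrt(C1 + z^2)


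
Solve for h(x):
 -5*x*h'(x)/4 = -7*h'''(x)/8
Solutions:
 h(x) = C1 + Integral(C2*airyai(10^(1/3)*7^(2/3)*x/7) + C3*airybi(10^(1/3)*7^(2/3)*x/7), x)


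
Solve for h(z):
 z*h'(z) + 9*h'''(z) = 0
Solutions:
 h(z) = C1 + Integral(C2*airyai(-3^(1/3)*z/3) + C3*airybi(-3^(1/3)*z/3), z)


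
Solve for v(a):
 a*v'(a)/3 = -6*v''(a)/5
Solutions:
 v(a) = C1 + C2*erf(sqrt(5)*a/6)


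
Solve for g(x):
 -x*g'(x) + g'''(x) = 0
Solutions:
 g(x) = C1 + Integral(C2*airyai(x) + C3*airybi(x), x)


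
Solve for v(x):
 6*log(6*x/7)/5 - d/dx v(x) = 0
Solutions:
 v(x) = C1 + 6*x*log(x)/5 - 6*x*log(7)/5 - 6*x/5 + 6*x*log(6)/5


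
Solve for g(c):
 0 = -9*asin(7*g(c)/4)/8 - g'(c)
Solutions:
 Integral(1/asin(7*_y/4), (_y, g(c))) = C1 - 9*c/8


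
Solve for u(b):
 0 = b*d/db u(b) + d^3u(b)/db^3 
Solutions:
 u(b) = C1 + Integral(C2*airyai(-b) + C3*airybi(-b), b)


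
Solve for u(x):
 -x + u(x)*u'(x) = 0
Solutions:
 u(x) = -sqrt(C1 + x^2)
 u(x) = sqrt(C1 + x^2)


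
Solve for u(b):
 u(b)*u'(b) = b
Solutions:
 u(b) = -sqrt(C1 + b^2)
 u(b) = sqrt(C1 + b^2)


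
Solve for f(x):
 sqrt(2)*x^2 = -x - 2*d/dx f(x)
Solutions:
 f(x) = C1 - sqrt(2)*x^3/6 - x^2/4


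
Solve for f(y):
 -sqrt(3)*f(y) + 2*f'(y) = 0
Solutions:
 f(y) = C1*exp(sqrt(3)*y/2)


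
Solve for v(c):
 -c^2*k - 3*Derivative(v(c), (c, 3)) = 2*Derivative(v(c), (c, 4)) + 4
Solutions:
 v(c) = C1 + C2*c + C3*c^2 + C4*exp(-3*c/2) - c^5*k/180 + c^4*k/54 + 2*c^3*(-2*k - 9)/81


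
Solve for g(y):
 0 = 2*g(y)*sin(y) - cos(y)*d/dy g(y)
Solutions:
 g(y) = C1/cos(y)^2


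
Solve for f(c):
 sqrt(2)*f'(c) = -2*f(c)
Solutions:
 f(c) = C1*exp(-sqrt(2)*c)


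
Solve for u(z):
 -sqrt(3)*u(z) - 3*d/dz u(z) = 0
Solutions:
 u(z) = C1*exp(-sqrt(3)*z/3)


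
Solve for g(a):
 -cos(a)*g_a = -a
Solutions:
 g(a) = C1 + Integral(a/cos(a), a)


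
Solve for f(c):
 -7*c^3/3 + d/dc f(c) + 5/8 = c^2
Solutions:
 f(c) = C1 + 7*c^4/12 + c^3/3 - 5*c/8


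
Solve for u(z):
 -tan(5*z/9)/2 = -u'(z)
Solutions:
 u(z) = C1 - 9*log(cos(5*z/9))/10


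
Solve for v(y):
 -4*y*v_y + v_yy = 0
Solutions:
 v(y) = C1 + C2*erfi(sqrt(2)*y)


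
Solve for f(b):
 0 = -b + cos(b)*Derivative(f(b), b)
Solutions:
 f(b) = C1 + Integral(b/cos(b), b)


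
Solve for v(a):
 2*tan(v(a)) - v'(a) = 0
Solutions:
 v(a) = pi - asin(C1*exp(2*a))
 v(a) = asin(C1*exp(2*a))


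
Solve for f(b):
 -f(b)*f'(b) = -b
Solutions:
 f(b) = -sqrt(C1 + b^2)
 f(b) = sqrt(C1 + b^2)


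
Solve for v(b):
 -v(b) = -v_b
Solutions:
 v(b) = C1*exp(b)


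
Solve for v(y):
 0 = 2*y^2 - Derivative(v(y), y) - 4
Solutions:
 v(y) = C1 + 2*y^3/3 - 4*y


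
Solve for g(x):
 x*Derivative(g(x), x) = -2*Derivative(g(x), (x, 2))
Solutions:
 g(x) = C1 + C2*erf(x/2)


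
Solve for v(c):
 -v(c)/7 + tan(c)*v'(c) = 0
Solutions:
 v(c) = C1*sin(c)^(1/7)


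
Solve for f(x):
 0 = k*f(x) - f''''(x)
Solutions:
 f(x) = C1*exp(-k^(1/4)*x) + C2*exp(k^(1/4)*x) + C3*exp(-I*k^(1/4)*x) + C4*exp(I*k^(1/4)*x)


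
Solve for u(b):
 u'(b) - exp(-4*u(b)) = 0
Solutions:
 u(b) = log(-I*(C1 + 4*b)^(1/4))
 u(b) = log(I*(C1 + 4*b)^(1/4))
 u(b) = log(-(C1 + 4*b)^(1/4))
 u(b) = log(C1 + 4*b)/4


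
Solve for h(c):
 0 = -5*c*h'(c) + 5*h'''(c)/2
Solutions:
 h(c) = C1 + Integral(C2*airyai(2^(1/3)*c) + C3*airybi(2^(1/3)*c), c)


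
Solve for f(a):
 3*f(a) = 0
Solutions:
 f(a) = 0


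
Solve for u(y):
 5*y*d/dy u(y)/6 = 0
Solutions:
 u(y) = C1


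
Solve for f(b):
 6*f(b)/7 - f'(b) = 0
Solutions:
 f(b) = C1*exp(6*b/7)


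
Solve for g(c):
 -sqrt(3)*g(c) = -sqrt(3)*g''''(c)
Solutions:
 g(c) = C1*exp(-c) + C2*exp(c) + C3*sin(c) + C4*cos(c)


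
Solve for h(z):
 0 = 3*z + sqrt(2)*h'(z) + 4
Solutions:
 h(z) = C1 - 3*sqrt(2)*z^2/4 - 2*sqrt(2)*z


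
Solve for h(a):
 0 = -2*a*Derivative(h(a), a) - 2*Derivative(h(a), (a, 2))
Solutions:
 h(a) = C1 + C2*erf(sqrt(2)*a/2)


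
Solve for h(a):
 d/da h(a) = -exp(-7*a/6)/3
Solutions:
 h(a) = C1 + 2*exp(-7*a/6)/7


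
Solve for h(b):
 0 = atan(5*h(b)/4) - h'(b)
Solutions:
 Integral(1/atan(5*_y/4), (_y, h(b))) = C1 + b


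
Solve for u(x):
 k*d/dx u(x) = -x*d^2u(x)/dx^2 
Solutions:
 u(x) = C1 + x^(1 - re(k))*(C2*sin(log(x)*Abs(im(k))) + C3*cos(log(x)*im(k)))


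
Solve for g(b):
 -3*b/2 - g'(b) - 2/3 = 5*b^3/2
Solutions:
 g(b) = C1 - 5*b^4/8 - 3*b^2/4 - 2*b/3


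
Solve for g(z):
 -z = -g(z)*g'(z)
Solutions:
 g(z) = -sqrt(C1 + z^2)
 g(z) = sqrt(C1 + z^2)


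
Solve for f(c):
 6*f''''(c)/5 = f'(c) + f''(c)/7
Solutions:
 f(c) = C1 + C2*exp(-70^(1/3)*c*(70^(1/3)/(sqrt(194411) + 441)^(1/3) + (sqrt(194411) + 441)^(1/3))/84)*sin(sqrt(3)*70^(1/3)*c*(-(sqrt(194411) + 441)^(1/3) + 70^(1/3)/(sqrt(194411) + 441)^(1/3))/84) + C3*exp(-70^(1/3)*c*(70^(1/3)/(sqrt(194411) + 441)^(1/3) + (sqrt(194411) + 441)^(1/3))/84)*cos(sqrt(3)*70^(1/3)*c*(-(sqrt(194411) + 441)^(1/3) + 70^(1/3)/(sqrt(194411) + 441)^(1/3))/84) + C4*exp(70^(1/3)*c*(70^(1/3)/(sqrt(194411) + 441)^(1/3) + (sqrt(194411) + 441)^(1/3))/42)


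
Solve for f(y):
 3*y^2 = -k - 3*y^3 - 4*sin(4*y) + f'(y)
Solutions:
 f(y) = C1 + k*y + 3*y^4/4 + y^3 - cos(4*y)


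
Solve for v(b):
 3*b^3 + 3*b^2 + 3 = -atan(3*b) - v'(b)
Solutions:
 v(b) = C1 - 3*b^4/4 - b^3 - b*atan(3*b) - 3*b + log(9*b^2 + 1)/6


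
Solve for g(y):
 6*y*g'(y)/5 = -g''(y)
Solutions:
 g(y) = C1 + C2*erf(sqrt(15)*y/5)


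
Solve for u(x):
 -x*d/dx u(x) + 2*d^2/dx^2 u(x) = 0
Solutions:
 u(x) = C1 + C2*erfi(x/2)


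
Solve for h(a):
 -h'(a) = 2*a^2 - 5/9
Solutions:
 h(a) = C1 - 2*a^3/3 + 5*a/9


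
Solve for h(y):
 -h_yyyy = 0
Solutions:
 h(y) = C1 + C2*y + C3*y^2 + C4*y^3


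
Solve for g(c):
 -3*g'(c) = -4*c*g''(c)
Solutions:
 g(c) = C1 + C2*c^(7/4)


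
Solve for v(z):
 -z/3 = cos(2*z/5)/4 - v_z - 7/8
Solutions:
 v(z) = C1 + z^2/6 - 7*z/8 + 5*sin(2*z/5)/8


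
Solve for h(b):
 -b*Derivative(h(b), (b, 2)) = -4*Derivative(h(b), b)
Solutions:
 h(b) = C1 + C2*b^5


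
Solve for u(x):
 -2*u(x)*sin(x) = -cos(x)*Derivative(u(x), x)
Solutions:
 u(x) = C1/cos(x)^2


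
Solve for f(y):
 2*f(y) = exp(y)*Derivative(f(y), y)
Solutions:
 f(y) = C1*exp(-2*exp(-y))


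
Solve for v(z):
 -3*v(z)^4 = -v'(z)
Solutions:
 v(z) = (-1/(C1 + 9*z))^(1/3)
 v(z) = (-1/(C1 + 3*z))^(1/3)*(-3^(2/3) - 3*3^(1/6)*I)/6
 v(z) = (-1/(C1 + 3*z))^(1/3)*(-3^(2/3) + 3*3^(1/6)*I)/6


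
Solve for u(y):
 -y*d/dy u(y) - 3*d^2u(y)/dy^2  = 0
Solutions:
 u(y) = C1 + C2*erf(sqrt(6)*y/6)


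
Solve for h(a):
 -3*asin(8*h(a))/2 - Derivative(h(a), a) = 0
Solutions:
 Integral(1/asin(8*_y), (_y, h(a))) = C1 - 3*a/2


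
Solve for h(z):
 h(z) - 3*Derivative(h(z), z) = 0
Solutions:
 h(z) = C1*exp(z/3)


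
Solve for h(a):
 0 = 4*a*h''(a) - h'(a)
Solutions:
 h(a) = C1 + C2*a^(5/4)


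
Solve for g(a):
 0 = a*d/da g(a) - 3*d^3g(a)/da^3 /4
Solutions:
 g(a) = C1 + Integral(C2*airyai(6^(2/3)*a/3) + C3*airybi(6^(2/3)*a/3), a)


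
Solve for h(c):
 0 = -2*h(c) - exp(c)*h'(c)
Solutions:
 h(c) = C1*exp(2*exp(-c))


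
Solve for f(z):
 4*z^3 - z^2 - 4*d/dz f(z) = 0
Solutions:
 f(z) = C1 + z^4/4 - z^3/12


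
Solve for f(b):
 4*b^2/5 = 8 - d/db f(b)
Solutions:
 f(b) = C1 - 4*b^3/15 + 8*b


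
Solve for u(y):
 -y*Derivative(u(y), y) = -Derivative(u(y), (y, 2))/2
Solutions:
 u(y) = C1 + C2*erfi(y)


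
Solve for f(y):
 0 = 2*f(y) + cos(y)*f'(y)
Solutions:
 f(y) = C1*(sin(y) - 1)/(sin(y) + 1)


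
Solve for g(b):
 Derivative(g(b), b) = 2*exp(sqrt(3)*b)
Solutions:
 g(b) = C1 + 2*sqrt(3)*exp(sqrt(3)*b)/3


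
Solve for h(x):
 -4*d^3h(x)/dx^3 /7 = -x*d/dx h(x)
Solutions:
 h(x) = C1 + Integral(C2*airyai(14^(1/3)*x/2) + C3*airybi(14^(1/3)*x/2), x)


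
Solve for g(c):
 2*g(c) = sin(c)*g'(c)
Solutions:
 g(c) = C1*(cos(c) - 1)/(cos(c) + 1)


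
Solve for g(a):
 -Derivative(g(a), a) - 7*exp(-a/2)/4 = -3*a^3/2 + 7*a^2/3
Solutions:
 g(a) = C1 + 3*a^4/8 - 7*a^3/9 + 7*exp(-a/2)/2


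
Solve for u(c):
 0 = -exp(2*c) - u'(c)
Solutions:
 u(c) = C1 - exp(2*c)/2


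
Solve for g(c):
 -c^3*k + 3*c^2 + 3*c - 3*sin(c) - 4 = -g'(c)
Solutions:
 g(c) = C1 + c^4*k/4 - c^3 - 3*c^2/2 + 4*c - 3*cos(c)


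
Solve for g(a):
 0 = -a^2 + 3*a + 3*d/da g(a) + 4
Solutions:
 g(a) = C1 + a^3/9 - a^2/2 - 4*a/3


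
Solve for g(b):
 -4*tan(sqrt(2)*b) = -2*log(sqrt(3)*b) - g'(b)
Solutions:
 g(b) = C1 - 2*b*log(b) - b*log(3) + 2*b - 2*sqrt(2)*log(cos(sqrt(2)*b))


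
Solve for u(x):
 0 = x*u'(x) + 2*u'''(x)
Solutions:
 u(x) = C1 + Integral(C2*airyai(-2^(2/3)*x/2) + C3*airybi(-2^(2/3)*x/2), x)


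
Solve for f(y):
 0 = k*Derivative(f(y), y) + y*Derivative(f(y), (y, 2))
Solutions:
 f(y) = C1 + y^(1 - re(k))*(C2*sin(log(y)*Abs(im(k))) + C3*cos(log(y)*im(k)))


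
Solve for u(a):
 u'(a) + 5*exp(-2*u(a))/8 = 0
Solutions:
 u(a) = log(C1 - 5*a)/2 - log(2)
 u(a) = log(-sqrt(C1 - 5*a)) - log(2)


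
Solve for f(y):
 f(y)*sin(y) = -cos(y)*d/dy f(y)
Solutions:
 f(y) = C1*cos(y)


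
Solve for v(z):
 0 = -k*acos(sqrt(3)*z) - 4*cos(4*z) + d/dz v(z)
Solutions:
 v(z) = C1 + k*(z*acos(sqrt(3)*z) - sqrt(3)*sqrt(1 - 3*z^2)/3) + sin(4*z)


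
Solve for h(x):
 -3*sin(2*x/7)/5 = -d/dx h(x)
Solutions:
 h(x) = C1 - 21*cos(2*x/7)/10


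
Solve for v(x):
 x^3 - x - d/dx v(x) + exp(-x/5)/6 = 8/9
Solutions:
 v(x) = C1 + x^4/4 - x^2/2 - 8*x/9 - 5*exp(-x/5)/6


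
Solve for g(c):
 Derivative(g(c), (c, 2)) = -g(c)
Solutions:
 g(c) = C1*sin(c) + C2*cos(c)


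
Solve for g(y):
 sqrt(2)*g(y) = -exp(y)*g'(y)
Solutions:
 g(y) = C1*exp(sqrt(2)*exp(-y))


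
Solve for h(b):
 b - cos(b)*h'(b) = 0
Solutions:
 h(b) = C1 + Integral(b/cos(b), b)


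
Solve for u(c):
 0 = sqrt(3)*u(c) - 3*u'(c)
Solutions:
 u(c) = C1*exp(sqrt(3)*c/3)


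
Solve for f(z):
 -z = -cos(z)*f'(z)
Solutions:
 f(z) = C1 + Integral(z/cos(z), z)


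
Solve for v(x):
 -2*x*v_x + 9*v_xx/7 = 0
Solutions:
 v(x) = C1 + C2*erfi(sqrt(7)*x/3)


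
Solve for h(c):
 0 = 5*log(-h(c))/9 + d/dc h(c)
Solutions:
 -li(-h(c)) = C1 - 5*c/9


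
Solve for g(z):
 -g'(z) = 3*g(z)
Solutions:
 g(z) = C1*exp(-3*z)


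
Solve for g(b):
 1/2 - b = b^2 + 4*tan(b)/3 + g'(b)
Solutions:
 g(b) = C1 - b^3/3 - b^2/2 + b/2 + 4*log(cos(b))/3


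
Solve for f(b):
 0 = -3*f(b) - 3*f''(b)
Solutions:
 f(b) = C1*sin(b) + C2*cos(b)


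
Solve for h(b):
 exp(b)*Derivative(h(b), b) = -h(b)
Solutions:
 h(b) = C1*exp(exp(-b))


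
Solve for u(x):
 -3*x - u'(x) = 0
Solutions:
 u(x) = C1 - 3*x^2/2


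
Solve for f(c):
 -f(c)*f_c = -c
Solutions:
 f(c) = -sqrt(C1 + c^2)
 f(c) = sqrt(C1 + c^2)


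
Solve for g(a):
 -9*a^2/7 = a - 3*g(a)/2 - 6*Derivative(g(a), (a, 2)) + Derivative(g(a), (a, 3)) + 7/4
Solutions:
 g(a) = C1*exp(a*(-2^(1/3)*(sqrt(201) + 35)^(1/3)/4 - 2*2^(2/3)/(sqrt(201) + 35)^(1/3) + 2))*sin(2^(1/3)*sqrt(3)*a*(-(sqrt(201) + 35)^(1/3)/4 + 2*2^(1/3)/(sqrt(201) + 35)^(1/3))) + C2*exp(a*(-2^(1/3)*(sqrt(201) + 35)^(1/3)/4 - 2*2^(2/3)/(sqrt(201) + 35)^(1/3) + 2))*cos(2^(1/3)*sqrt(3)*a*(-(sqrt(201) + 35)^(1/3)/4 + 2*2^(1/3)/(sqrt(201) + 35)^(1/3))) + C3*exp(a*(4*2^(2/3)/(sqrt(201) + 35)^(1/3) + 2 + 2^(1/3)*(sqrt(201) + 35)^(1/3)/2)) + 6*a^2/7 + 2*a/3 - 239/42


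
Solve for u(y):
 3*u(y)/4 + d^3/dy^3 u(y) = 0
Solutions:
 u(y) = C3*exp(-6^(1/3)*y/2) + (C1*sin(2^(1/3)*3^(5/6)*y/4) + C2*cos(2^(1/3)*3^(5/6)*y/4))*exp(6^(1/3)*y/4)


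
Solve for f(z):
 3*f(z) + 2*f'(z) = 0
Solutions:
 f(z) = C1*exp(-3*z/2)


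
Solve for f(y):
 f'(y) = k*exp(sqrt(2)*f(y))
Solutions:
 f(y) = sqrt(2)*(2*log(-1/(C1 + k*y)) - log(2))/4


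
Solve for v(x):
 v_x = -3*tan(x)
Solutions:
 v(x) = C1 + 3*log(cos(x))


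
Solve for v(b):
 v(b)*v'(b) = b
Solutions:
 v(b) = -sqrt(C1 + b^2)
 v(b) = sqrt(C1 + b^2)


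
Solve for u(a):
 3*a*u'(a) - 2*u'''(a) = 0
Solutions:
 u(a) = C1 + Integral(C2*airyai(2^(2/3)*3^(1/3)*a/2) + C3*airybi(2^(2/3)*3^(1/3)*a/2), a)


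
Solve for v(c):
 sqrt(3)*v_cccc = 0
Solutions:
 v(c) = C1 + C2*c + C3*c^2 + C4*c^3


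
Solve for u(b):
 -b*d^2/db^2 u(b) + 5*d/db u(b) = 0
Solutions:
 u(b) = C1 + C2*b^6


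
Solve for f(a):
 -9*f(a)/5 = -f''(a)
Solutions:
 f(a) = C1*exp(-3*sqrt(5)*a/5) + C2*exp(3*sqrt(5)*a/5)


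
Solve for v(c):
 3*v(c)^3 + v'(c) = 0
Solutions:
 v(c) = -sqrt(2)*sqrt(-1/(C1 - 3*c))/2
 v(c) = sqrt(2)*sqrt(-1/(C1 - 3*c))/2


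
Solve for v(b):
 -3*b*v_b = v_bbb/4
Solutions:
 v(b) = C1 + Integral(C2*airyai(-12^(1/3)*b) + C3*airybi(-12^(1/3)*b), b)


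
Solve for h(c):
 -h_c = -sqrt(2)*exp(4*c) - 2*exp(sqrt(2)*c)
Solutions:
 h(c) = C1 + sqrt(2)*exp(4*c)/4 + sqrt(2)*exp(sqrt(2)*c)


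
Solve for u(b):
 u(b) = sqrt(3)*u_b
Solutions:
 u(b) = C1*exp(sqrt(3)*b/3)


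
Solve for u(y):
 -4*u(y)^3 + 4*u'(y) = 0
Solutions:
 u(y) = -sqrt(2)*sqrt(-1/(C1 + y))/2
 u(y) = sqrt(2)*sqrt(-1/(C1 + y))/2


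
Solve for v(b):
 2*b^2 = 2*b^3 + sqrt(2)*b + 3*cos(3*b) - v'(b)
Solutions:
 v(b) = C1 + b^4/2 - 2*b^3/3 + sqrt(2)*b^2/2 + sin(3*b)


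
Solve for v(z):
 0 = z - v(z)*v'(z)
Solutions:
 v(z) = -sqrt(C1 + z^2)
 v(z) = sqrt(C1 + z^2)


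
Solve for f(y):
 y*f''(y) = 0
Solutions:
 f(y) = C1 + C2*y


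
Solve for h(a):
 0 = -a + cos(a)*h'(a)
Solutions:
 h(a) = C1 + Integral(a/cos(a), a)


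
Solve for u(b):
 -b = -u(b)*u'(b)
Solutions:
 u(b) = -sqrt(C1 + b^2)
 u(b) = sqrt(C1 + b^2)


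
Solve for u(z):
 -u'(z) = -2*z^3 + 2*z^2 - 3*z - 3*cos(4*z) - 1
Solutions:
 u(z) = C1 + z^4/2 - 2*z^3/3 + 3*z^2/2 + z + 3*sin(4*z)/4


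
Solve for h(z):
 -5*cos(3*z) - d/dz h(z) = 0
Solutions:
 h(z) = C1 - 5*sin(3*z)/3


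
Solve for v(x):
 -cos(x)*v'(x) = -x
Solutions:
 v(x) = C1 + Integral(x/cos(x), x)


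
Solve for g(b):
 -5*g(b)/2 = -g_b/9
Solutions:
 g(b) = C1*exp(45*b/2)


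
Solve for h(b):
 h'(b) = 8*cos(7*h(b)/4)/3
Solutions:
 -8*b/3 - 2*log(sin(7*h(b)/4) - 1)/7 + 2*log(sin(7*h(b)/4) + 1)/7 = C1


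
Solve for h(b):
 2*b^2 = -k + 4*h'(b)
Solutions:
 h(b) = C1 + b^3/6 + b*k/4


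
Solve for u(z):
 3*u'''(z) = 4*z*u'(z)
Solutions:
 u(z) = C1 + Integral(C2*airyai(6^(2/3)*z/3) + C3*airybi(6^(2/3)*z/3), z)


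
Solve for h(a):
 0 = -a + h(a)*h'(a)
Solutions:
 h(a) = -sqrt(C1 + a^2)
 h(a) = sqrt(C1 + a^2)


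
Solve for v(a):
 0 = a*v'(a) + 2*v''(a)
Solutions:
 v(a) = C1 + C2*erf(a/2)


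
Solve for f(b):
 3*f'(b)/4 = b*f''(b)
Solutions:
 f(b) = C1 + C2*b^(7/4)


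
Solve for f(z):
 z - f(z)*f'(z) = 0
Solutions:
 f(z) = -sqrt(C1 + z^2)
 f(z) = sqrt(C1 + z^2)


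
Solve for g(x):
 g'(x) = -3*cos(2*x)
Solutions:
 g(x) = C1 - 3*sin(2*x)/2


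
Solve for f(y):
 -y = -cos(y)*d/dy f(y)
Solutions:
 f(y) = C1 + Integral(y/cos(y), y)


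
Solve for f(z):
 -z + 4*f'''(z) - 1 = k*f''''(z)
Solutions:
 f(z) = C1 + C2*z + C3*z^2 + C4*exp(4*z/k) + z^4/96 + z^3*(k + 4)/96


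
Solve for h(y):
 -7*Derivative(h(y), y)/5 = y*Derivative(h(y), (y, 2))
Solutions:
 h(y) = C1 + C2/y^(2/5)


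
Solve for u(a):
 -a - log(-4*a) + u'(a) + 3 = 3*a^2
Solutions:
 u(a) = C1 + a^3 + a^2/2 + a*log(-a) + 2*a*(-2 + log(2))


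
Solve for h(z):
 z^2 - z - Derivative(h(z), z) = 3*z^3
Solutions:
 h(z) = C1 - 3*z^4/4 + z^3/3 - z^2/2


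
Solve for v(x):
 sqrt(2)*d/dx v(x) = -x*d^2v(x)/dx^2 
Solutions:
 v(x) = C1 + C2*x^(1 - sqrt(2))


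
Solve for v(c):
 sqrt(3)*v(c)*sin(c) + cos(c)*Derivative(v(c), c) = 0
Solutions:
 v(c) = C1*cos(c)^(sqrt(3))


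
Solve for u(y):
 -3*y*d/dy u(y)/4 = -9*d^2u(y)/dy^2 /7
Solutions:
 u(y) = C1 + C2*erfi(sqrt(42)*y/12)


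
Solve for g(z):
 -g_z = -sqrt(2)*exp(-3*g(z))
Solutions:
 g(z) = log(C1 + 3*sqrt(2)*z)/3
 g(z) = log((-3^(1/3) - 3^(5/6)*I)*(C1 + sqrt(2)*z)^(1/3)/2)
 g(z) = log((-3^(1/3) + 3^(5/6)*I)*(C1 + sqrt(2)*z)^(1/3)/2)


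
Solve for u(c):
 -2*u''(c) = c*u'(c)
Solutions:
 u(c) = C1 + C2*erf(c/2)


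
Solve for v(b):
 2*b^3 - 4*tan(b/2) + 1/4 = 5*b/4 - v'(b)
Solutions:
 v(b) = C1 - b^4/2 + 5*b^2/8 - b/4 - 8*log(cos(b/2))


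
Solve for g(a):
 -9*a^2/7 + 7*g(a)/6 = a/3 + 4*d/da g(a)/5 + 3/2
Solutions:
 g(a) = C1*exp(35*a/24) + 54*a^2/49 + 3082*a/1715 + 151143/60025


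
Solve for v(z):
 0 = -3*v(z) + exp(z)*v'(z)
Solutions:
 v(z) = C1*exp(-3*exp(-z))


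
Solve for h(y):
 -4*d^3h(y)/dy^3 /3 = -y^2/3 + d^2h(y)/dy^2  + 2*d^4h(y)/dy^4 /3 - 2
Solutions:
 h(y) = C1 + C2*y + y^4/36 - 4*y^3/27 + 37*y^2/27 + (C3*sin(sqrt(2)*y/2) + C4*cos(sqrt(2)*y/2))*exp(-y)


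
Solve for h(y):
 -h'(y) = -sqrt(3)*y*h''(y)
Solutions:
 h(y) = C1 + C2*y^(sqrt(3)/3 + 1)


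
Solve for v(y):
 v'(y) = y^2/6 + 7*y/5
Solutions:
 v(y) = C1 + y^3/18 + 7*y^2/10


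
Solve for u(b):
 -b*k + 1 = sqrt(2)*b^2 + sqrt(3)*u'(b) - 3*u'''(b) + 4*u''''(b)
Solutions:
 u(b) = C1 + C2*exp(b*((-1 + sqrt(-1 + (-1 + 8*sqrt(3))^2) + 8*sqrt(3))^(-1/3) + 2 + (-1 + sqrt(-1 + (-1 + 8*sqrt(3))^2) + 8*sqrt(3))^(1/3))/8)*sin(sqrt(3)*b*(-(-1 + sqrt(-1 + (-1 + 8*sqrt(3))^2) + 8*sqrt(3))^(1/3) + (-1 + sqrt(-1 + (-1 + 8*sqrt(3))^2) + 8*sqrt(3))^(-1/3))/8) + C3*exp(b*((-1 + sqrt(-1 + (-1 + 8*sqrt(3))^2) + 8*sqrt(3))^(-1/3) + 2 + (-1 + sqrt(-1 + (-1 + 8*sqrt(3))^2) + 8*sqrt(3))^(1/3))/8)*cos(sqrt(3)*b*(-(-1 + sqrt(-1 + (-1 + 8*sqrt(3))^2) + 8*sqrt(3))^(1/3) + (-1 + sqrt(-1 + (-1 + 8*sqrt(3))^2) + 8*sqrt(3))^(-1/3))/8) + C4*exp(b*(-(-1 + sqrt(-1 + (-1 + 8*sqrt(3))^2) + 8*sqrt(3))^(1/3) - 1/(-1 + sqrt(-1 + (-1 + 8*sqrt(3))^2) + 8*sqrt(3))^(1/3) + 1)/4) - sqrt(6)*b^3/9 - sqrt(3)*b^2*k/6 - 2*sqrt(2)*b + sqrt(3)*b/3


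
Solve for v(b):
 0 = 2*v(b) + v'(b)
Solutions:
 v(b) = C1*exp(-2*b)


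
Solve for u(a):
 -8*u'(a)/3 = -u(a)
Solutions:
 u(a) = C1*exp(3*a/8)
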